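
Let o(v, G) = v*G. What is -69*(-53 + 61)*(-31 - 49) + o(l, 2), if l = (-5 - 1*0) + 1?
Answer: 44152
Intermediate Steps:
l = -4 (l = (-5 + 0) + 1 = -5 + 1 = -4)
o(v, G) = G*v
-69*(-53 + 61)*(-31 - 49) + o(l, 2) = -69*(-53 + 61)*(-31 - 49) + 2*(-4) = -552*(-80) - 8 = -69*(-640) - 8 = 44160 - 8 = 44152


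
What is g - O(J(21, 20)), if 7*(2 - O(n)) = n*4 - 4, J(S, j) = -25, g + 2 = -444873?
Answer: -3114243/7 ≈ -4.4489e+5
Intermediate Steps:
g = -444875 (g = -2 - 444873 = -444875)
O(n) = 18/7 - 4*n/7 (O(n) = 2 - (n*4 - 4)/7 = 2 - (4*n - 4)/7 = 2 - (-4 + 4*n)/7 = 2 + (4/7 - 4*n/7) = 18/7 - 4*n/7)
g - O(J(21, 20)) = -444875 - (18/7 - 4/7*(-25)) = -444875 - (18/7 + 100/7) = -444875 - 1*118/7 = -444875 - 118/7 = -3114243/7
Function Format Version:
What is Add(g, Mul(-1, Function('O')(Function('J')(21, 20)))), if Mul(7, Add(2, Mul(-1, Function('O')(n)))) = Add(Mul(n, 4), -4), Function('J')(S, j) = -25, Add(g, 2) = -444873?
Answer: Rational(-3114243, 7) ≈ -4.4489e+5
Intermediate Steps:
g = -444875 (g = Add(-2, -444873) = -444875)
Function('O')(n) = Add(Rational(18, 7), Mul(Rational(-4, 7), n)) (Function('O')(n) = Add(2, Mul(Rational(-1, 7), Add(Mul(n, 4), -4))) = Add(2, Mul(Rational(-1, 7), Add(Mul(4, n), -4))) = Add(2, Mul(Rational(-1, 7), Add(-4, Mul(4, n)))) = Add(2, Add(Rational(4, 7), Mul(Rational(-4, 7), n))) = Add(Rational(18, 7), Mul(Rational(-4, 7), n)))
Add(g, Mul(-1, Function('O')(Function('J')(21, 20)))) = Add(-444875, Mul(-1, Add(Rational(18, 7), Mul(Rational(-4, 7), -25)))) = Add(-444875, Mul(-1, Add(Rational(18, 7), Rational(100, 7)))) = Add(-444875, Mul(-1, Rational(118, 7))) = Add(-444875, Rational(-118, 7)) = Rational(-3114243, 7)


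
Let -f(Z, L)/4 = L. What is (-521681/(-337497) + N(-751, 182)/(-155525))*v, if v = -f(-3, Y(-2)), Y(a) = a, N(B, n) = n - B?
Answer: -646556422592/52489220925 ≈ -12.318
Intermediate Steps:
f(Z, L) = -4*L
v = -8 (v = -(-4)*(-2) = -1*8 = -8)
(-521681/(-337497) + N(-751, 182)/(-155525))*v = (-521681/(-337497) + (182 - 1*(-751))/(-155525))*(-8) = (-521681*(-1/337497) + (182 + 751)*(-1/155525))*(-8) = (521681/337497 + 933*(-1/155525))*(-8) = (521681/337497 - 933/155525)*(-8) = (80819552824/52489220925)*(-8) = -646556422592/52489220925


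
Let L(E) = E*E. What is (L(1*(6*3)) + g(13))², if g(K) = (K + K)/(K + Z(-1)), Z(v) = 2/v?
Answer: 12888100/121 ≈ 1.0651e+5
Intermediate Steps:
g(K) = 2*K/(-2 + K) (g(K) = (K + K)/(K + 2/(-1)) = (2*K)/(K + 2*(-1)) = (2*K)/(K - 2) = (2*K)/(-2 + K) = 2*K/(-2 + K))
L(E) = E²
(L(1*(6*3)) + g(13))² = ((1*(6*3))² + 2*13/(-2 + 13))² = ((1*18)² + 2*13/11)² = (18² + 2*13*(1/11))² = (324 + 26/11)² = (3590/11)² = 12888100/121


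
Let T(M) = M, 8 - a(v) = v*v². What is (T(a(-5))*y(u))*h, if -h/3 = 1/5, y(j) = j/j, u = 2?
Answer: -399/5 ≈ -79.800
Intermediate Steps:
y(j) = 1
h = -⅗ (h = -3/5 = -3*⅕ = -⅗ ≈ -0.60000)
a(v) = 8 - v³ (a(v) = 8 - v*v² = 8 - v³)
(T(a(-5))*y(u))*h = ((8 - 1*(-5)³)*1)*(-⅗) = ((8 - 1*(-125))*1)*(-⅗) = ((8 + 125)*1)*(-⅗) = (133*1)*(-⅗) = 133*(-⅗) = -399/5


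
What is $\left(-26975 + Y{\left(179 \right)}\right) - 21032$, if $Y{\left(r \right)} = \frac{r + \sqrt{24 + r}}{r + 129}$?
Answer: $- \frac{14785977}{308} + \frac{\sqrt{203}}{308} \approx -48006.0$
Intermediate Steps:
$Y{\left(r \right)} = \frac{r + \sqrt{24 + r}}{129 + r}$
$\left(-26975 + Y{\left(179 \right)}\right) - 21032 = \left(-26975 + \frac{179 + \sqrt{24 + 179}}{129 + 179}\right) - 21032 = \left(-26975 + \frac{179 + \sqrt{203}}{308}\right) - 21032 = \left(-26975 + \left(\frac{179}{308} + \frac{\sqrt{203}}{308}\right)\right) - 21032 = \left(- \frac{8308121}{308} + \frac{\sqrt{203}}{308}\right) - 21032 = - \frac{14785977}{308} + \frac{\sqrt{203}}{308}$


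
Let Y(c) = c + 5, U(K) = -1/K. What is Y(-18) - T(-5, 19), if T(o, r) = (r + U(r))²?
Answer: -134293/361 ≈ -372.00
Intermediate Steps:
T(o, r) = (r - 1/r)²
Y(c) = 5 + c
Y(-18) - T(-5, 19) = (5 - 18) - (-1 + 19²)²/19² = -13 - (-1 + 361)²/361 = -13 - 360²/361 = -13 - 129600/361 = -134293/361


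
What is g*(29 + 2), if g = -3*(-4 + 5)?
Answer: -93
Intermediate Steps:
g = -3 (g = -3*1 = -3)
g*(29 + 2) = -3*(29 + 2) = -3*31 = -93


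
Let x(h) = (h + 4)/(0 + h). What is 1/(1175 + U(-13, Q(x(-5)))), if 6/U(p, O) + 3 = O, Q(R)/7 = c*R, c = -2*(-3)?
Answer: 9/10585 ≈ 0.00085026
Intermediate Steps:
c = 6
x(h) = (4 + h)/h
Q(R) = 42*R (Q(R) = 7*(6*R) = 42*R)
U(p, O) = 6/(-3 + O)
1/(1175 + U(-13, Q(x(-5)))) = 1/(1175 + 6/(-3 + 42*((4 - 5)/(-5)))) = 1/(1175 + 6/(-3 + 42*(-⅕*(-1)))) = 1/(1175 + 6/(-3 + 42*(⅕))) = 1/(1175 + 6/(-3 + 42/5)) = 1/(1175 + 6/(27/5)) = 1/(1175 + 6*(5/27)) = 1/(1175 + 10/9) = 1/(10585/9) = 9/10585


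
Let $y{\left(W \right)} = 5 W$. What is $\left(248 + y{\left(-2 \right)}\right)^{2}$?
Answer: $56644$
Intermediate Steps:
$\left(248 + y{\left(-2 \right)}\right)^{2} = \left(248 + 5 \left(-2\right)\right)^{2} = \left(248 - 10\right)^{2} = 238^{2} = 56644$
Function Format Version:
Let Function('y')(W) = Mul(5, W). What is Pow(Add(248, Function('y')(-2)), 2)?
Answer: 56644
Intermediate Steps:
Pow(Add(248, Function('y')(-2)), 2) = Pow(Add(248, Mul(5, -2)), 2) = Pow(Add(248, -10), 2) = Pow(238, 2) = 56644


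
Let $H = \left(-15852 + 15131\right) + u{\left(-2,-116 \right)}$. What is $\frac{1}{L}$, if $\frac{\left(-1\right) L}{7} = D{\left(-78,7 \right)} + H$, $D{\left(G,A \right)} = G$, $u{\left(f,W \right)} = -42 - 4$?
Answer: $\frac{1}{5915} \approx 0.00016906$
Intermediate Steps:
$u{\left(f,W \right)} = -46$ ($u{\left(f,W \right)} = -42 - 4 = -46$)
$H = -767$ ($H = \left(-15852 + 15131\right) - 46 = -721 - 46 = -767$)
$L = 5915$ ($L = - 7 \left(-78 - 767\right) = \left(-7\right) \left(-845\right) = 5915$)
$\frac{1}{L} = \frac{1}{5915}$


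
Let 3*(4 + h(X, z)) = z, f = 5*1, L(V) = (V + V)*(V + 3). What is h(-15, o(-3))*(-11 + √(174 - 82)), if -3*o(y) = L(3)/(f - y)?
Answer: 99/2 - 9*√23 ≈ 6.3375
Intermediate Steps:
L(V) = 2*V*(3 + V) (L(V) = (2*V)*(3 + V) = 2*V*(3 + V))
f = 5
o(y) = -12/(5 - y) (o(y) = -2*3*(3 + 3)/(3*(5 - y)) = -2*3*6/(3*(5 - y)) = -12/(5 - y))
h(X, z) = -4 + z/3
h(-15, o(-3))*(-11 + √(174 - 82)) = (-4 + (12/(-5 - 3))/3)*(-11 + √(174 - 82)) = (-4 + (12/(-8))/3)*(-11 + √92) = (-4 + (12*(-⅛))/3)*(-11 + 2*√23) = (-4 + (⅓)*(-3/2))*(-11 + 2*√23) = (-4 - ½)*(-11 + 2*√23) = -9*(-11 + 2*√23)/2 = 99/2 - 9*√23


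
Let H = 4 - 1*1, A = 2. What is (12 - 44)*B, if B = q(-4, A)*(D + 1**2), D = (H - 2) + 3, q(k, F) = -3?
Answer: 480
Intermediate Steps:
H = 3 (H = 4 - 1 = 3)
D = 4 (D = (3 - 2) + 3 = 1 + 3 = 4)
B = -15 (B = -3*(4 + 1**2) = -3*(4 + 1) = -3*5 = -15)
(12 - 44)*B = (12 - 44)*(-15) = -32*(-15) = 480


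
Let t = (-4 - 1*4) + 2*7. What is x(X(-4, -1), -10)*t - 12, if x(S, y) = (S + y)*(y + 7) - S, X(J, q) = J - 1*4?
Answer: 360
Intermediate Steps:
X(J, q) = -4 + J (X(J, q) = J - 4 = -4 + J)
t = 6 (t = (-4 - 4) + 14 = -8 + 14 = 6)
x(S, y) = -S + (7 + y)*(S + y) (x(S, y) = (S + y)*(7 + y) - S = (7 + y)*(S + y) - S = -S + (7 + y)*(S + y))
x(X(-4, -1), -10)*t - 12 = ((-10)² + 6*(-4 - 4) + 7*(-10) + (-4 - 4)*(-10))*6 - 12 = (100 + 6*(-8) - 70 - 8*(-10))*6 - 12 = (100 - 48 - 70 + 80)*6 - 12 = 62*6 - 12 = 372 - 12 = 360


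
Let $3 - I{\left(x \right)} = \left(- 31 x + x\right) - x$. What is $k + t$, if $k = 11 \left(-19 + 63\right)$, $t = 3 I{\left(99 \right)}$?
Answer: $9700$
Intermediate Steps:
$I{\left(x \right)} = 3 + 31 x$ ($I{\left(x \right)} = 3 - \left(\left(- 31 x + x\right) - x\right) = 3 - \left(- 30 x - x\right) = 3 - - 31 x = 3 + 31 x$)
$t = 9216$ ($t = 3 \left(3 + 31 \cdot 99\right) = 3 \left(3 + 3069\right) = 3 \cdot 3072 = 9216$)
$k = 484$ ($k = 11 \cdot 44 = 484$)
$k + t = 484 + 9216 = 9700$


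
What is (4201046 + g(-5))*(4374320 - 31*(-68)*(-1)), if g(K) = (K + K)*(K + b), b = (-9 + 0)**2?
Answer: 18364540852632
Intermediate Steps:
b = 81 (b = (-9)**2 = 81)
g(K) = 2*K*(81 + K) (g(K) = (K + K)*(K + 81) = (2*K)*(81 + K) = 2*K*(81 + K))
(4201046 + g(-5))*(4374320 - 31*(-68)*(-1)) = (4201046 + 2*(-5)*(81 - 5))*(4374320 - 31*(-68)*(-1)) = (4201046 + 2*(-5)*76)*(4374320 + 2108*(-1)) = (4201046 - 760)*(4374320 - 2108) = 4200286*4372212 = 18364540852632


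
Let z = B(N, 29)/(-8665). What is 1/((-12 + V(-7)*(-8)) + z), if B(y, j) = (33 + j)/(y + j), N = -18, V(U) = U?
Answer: 95315/4193798 ≈ 0.022728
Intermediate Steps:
B(y, j) = (33 + j)/(j + y)
z = -62/95315 (z = ((33 + 29)/(29 - 18))/(-8665) = (62/11)*(-1/8665) = -62/95315 ≈ -0.00065047)
1/((-12 + V(-7)*(-8)) + z) = 1/((-12 - 7*(-8)) - 62/95315) = 1/((-12 + 56) - 62/95315) = 1/(44 - 62/95315) = 1/(4193798/95315) = 95315/4193798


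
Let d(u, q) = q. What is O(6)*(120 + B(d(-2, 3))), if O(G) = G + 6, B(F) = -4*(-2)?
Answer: 1536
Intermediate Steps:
B(F) = 8
O(G) = 6 + G
O(6)*(120 + B(d(-2, 3))) = (6 + 6)*(120 + 8) = 12*128 = 1536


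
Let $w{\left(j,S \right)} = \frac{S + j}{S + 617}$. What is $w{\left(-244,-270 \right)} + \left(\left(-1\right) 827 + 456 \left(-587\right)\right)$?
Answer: $- \frac{93169667}{347} \approx -2.685 \cdot 10^{5}$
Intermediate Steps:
$w{\left(j,S \right)} = \frac{S + j}{617 + S}$
$w{\left(-244,-270 \right)} + \left(\left(-1\right) 827 + 456 \left(-587\right)\right) = \frac{-270 - 244}{617 - 270} + \left(\left(-1\right) 827 + 456 \left(-587\right)\right) = \frac{1}{347} \left(-514\right) - 268499 = - \frac{514}{347} - 268499 = - \frac{93169667}{347}$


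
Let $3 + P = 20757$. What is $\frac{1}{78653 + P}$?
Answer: $\frac{1}{99407} \approx 1.006 \cdot 10^{-5}$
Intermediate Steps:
$P = 20754$ ($P = -3 + 20757 = 20754$)
$\frac{1}{78653 + P} = \frac{1}{78653 + 20754} = \frac{1}{99407}$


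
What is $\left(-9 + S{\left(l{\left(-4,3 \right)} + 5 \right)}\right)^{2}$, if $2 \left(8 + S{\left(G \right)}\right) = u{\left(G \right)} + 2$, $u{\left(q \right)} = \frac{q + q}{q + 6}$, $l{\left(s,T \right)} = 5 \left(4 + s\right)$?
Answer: $\frac{29241}{121} \approx 241.66$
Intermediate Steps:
$l{\left(s,T \right)} = 20 + 5 s$
$u{\left(q \right)} = \frac{2 q}{6 + q}$
$S{\left(G \right)} = -7 + \frac{G}{6 + G}$ ($S{\left(G \right)} = -8 + \frac{\frac{2 G}{6 + G} + 2}{2} = -8 + \frac{2 + \frac{2 G}{6 + G}}{2} = -8 + \left(1 + \frac{G}{6 + G}\right) = -7 + \frac{G}{6 + G}$)
$\left(-9 + S{\left(l{\left(-4,3 \right)} + 5 \right)}\right)^{2} = \left(-9 + \frac{6 \left(-7 - \left(\left(20 + 5 \left(-4\right)\right) + 5\right)\right)}{6 + \left(\left(20 + 5 \left(-4\right)\right) + 5\right)}\right)^{2} = \left(-9 + \frac{6 \left(-7 - \left(\left(20 - 20\right) + 5\right)\right)}{6 + \left(\left(20 - 20\right) + 5\right)}\right)^{2} = \left(-9 + \frac{6 \left(-7 - \left(0 + 5\right)\right)}{6 + \left(0 + 5\right)}\right)^{2} = \left(-9 + \frac{6 \left(-7 - 5\right)}{6 + 5}\right)^{2} = \left(-9 + \frac{6 \left(-7 - 5\right)}{11}\right)^{2} = \left(-9 + 6 \cdot \frac{1}{11} \left(-12\right)\right)^{2} = \left(-9 - \frac{72}{11}\right)^{2} = \left(- \frac{171}{11}\right)^{2} = \frac{29241}{121}$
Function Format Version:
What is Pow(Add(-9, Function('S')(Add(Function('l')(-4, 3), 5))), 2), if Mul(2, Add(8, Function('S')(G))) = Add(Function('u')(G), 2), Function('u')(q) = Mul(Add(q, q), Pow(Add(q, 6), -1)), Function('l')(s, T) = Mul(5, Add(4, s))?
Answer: Rational(29241, 121) ≈ 241.66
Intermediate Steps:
Function('l')(s, T) = Add(20, Mul(5, s))
Function('u')(q) = Mul(2, q, Pow(Add(6, q), -1)) (Function('u')(q) = Mul(Mul(2, q), Pow(Add(6, q), -1)) = Mul(2, q, Pow(Add(6, q), -1)))
Function('S')(G) = Add(-7, Mul(G, Pow(Add(6, G), -1))) (Function('S')(G) = Add(-8, Mul(Rational(1, 2), Add(Mul(2, G, Pow(Add(6, G), -1)), 2))) = Add(-8, Mul(Rational(1, 2), Add(2, Mul(2, G, Pow(Add(6, G), -1))))) = Add(-8, Add(1, Mul(G, Pow(Add(6, G), -1)))) = Add(-7, Mul(G, Pow(Add(6, G), -1))))
Pow(Add(-9, Function('S')(Add(Function('l')(-4, 3), 5))), 2) = Pow(Add(-9, Mul(6, Pow(Add(6, Add(Add(20, Mul(5, -4)), 5)), -1), Add(-7, Mul(-1, Add(Add(20, Mul(5, -4)), 5))))), 2) = Pow(Add(-9, Mul(6, Pow(Add(6, Add(Add(20, -20), 5)), -1), Add(-7, Mul(-1, Add(Add(20, -20), 5))))), 2) = Pow(Add(-9, Mul(6, Pow(Add(6, Add(0, 5)), -1), Add(-7, Mul(-1, Add(0, 5))))), 2) = Pow(Add(-9, Mul(6, Pow(Add(6, 5), -1), Add(-7, Mul(-1, 5)))), 2) = Pow(Add(-9, Mul(6, Pow(11, -1), Add(-7, -5))), 2) = Pow(Add(-9, Mul(6, Rational(1, 11), -12)), 2) = Pow(Add(-9, Rational(-72, 11)), 2) = Pow(Rational(-171, 11), 2) = Rational(29241, 121)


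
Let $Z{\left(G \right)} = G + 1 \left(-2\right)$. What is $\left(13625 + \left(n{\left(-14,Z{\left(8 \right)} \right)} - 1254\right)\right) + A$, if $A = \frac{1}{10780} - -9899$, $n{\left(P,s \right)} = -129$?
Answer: $\frac{238679981}{10780} \approx 22141.0$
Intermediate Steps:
$Z{\left(G \right)} = -2 + G$ ($Z{\left(G \right)} = G - 2 = -2 + G$)
$A = \frac{106711221}{10780}$ ($A = \frac{1}{10780} + 9899 = \frac{106711221}{10780} \approx 9899.0$)
$\left(13625 + \left(n{\left(-14,Z{\left(8 \right)} \right)} - 1254\right)\right) + A = \left(13625 - 1383\right) + \frac{106711221}{10780} = 12242 + \frac{106711221}{10780} = \frac{238679981}{10780}$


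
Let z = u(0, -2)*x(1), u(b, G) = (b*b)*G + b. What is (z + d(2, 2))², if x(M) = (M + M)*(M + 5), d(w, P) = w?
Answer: 4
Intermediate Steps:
u(b, G) = b + G*b² (u(b, G) = b²*G + b = G*b² + b = b + G*b²)
x(M) = 2*M*(5 + M) (x(M) = (2*M)*(5 + M) = 2*M*(5 + M))
z = 0 (z = (0*(1 - 2*0))*(2*1*(5 + 1)) = (0*(1 + 0))*(2*1*6) = (0*1)*12 = 0*12 = 0)
(z + d(2, 2))² = (0 + 2)² = 2² = 4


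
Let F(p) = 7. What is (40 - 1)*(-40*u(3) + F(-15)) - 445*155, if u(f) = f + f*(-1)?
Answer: -68702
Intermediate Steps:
u(f) = 0 (u(f) = f - f = 0)
(40 - 1)*(-40*u(3) + F(-15)) - 445*155 = (40 - 1)*(-40*0 + 7) - 445*155 = 39*(0 + 7) - 68975 = 39*7 - 68975 = 273 - 68975 = -68702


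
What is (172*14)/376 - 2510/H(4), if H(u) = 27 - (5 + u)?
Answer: -56276/423 ≈ -133.04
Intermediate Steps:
H(u) = 22 - u (H(u) = 27 + (-5 - u) = 22 - u)
(172*14)/376 - 2510/H(4) = (172*14)/376 - 2510/(22 - 1*4) = 2408*(1/376) - 2510/(22 - 4) = 301/47 - 2510/18 = 301/47 - 2510*1/18 = 301/47 - 1255/9 = -56276/423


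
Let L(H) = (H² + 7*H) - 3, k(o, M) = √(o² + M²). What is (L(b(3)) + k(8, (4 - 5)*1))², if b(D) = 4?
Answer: (41 + √65)² ≈ 2407.1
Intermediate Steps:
k(o, M) = √(M² + o²)
L(H) = -3 + H² + 7*H
(L(b(3)) + k(8, (4 - 5)*1))² = ((-3 + 4² + 7*4) + √(((4 - 5)*1)² + 8²))² = ((-3 + 16 + 28) + √((-1*1)² + 64))² = (41 + √((-1)² + 64))² = (41 + √(1 + 64))² = (41 + √65)²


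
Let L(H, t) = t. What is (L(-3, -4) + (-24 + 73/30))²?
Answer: 588289/900 ≈ 653.65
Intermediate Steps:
(L(-3, -4) + (-24 + 73/30))² = (-4 + (-24 + 73/30))² = (-4 - 647/30)² = (-767/30)² = 588289/900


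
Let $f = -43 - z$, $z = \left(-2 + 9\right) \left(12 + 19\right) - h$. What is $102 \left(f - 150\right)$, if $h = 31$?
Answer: $-38658$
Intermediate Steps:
$z = 186$ ($z = \left(-2 + 9\right) \left(12 + 19\right) - 31 = 7 \cdot 31 - 31 = 217 - 31 = 186$)
$f = -229$ ($f = -43 - 186 = -229$)
$102 \left(f - 150\right) = 102 \left(-229 - 150\right) = 102 \left(-379\right) = -38658$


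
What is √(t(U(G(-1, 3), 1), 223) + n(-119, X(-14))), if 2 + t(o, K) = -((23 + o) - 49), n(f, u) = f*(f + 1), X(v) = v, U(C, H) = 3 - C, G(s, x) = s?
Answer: √14062 ≈ 118.58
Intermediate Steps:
n(f, u) = f*(1 + f)
t(o, K) = 24 - o (t(o, K) = -2 - ((23 + o) - 49) = -2 - (-26 + o) = -2 + (26 - o) = 24 - o)
√(t(U(G(-1, 3), 1), 223) + n(-119, X(-14))) = √((24 - (3 - 1*(-1))) - 119*(1 - 119)) = √((24 - (3 + 1)) - 119*(-118)) = √((24 - 1*4) + 14042) = √((24 - 4) + 14042) = √(20 + 14042) = √14062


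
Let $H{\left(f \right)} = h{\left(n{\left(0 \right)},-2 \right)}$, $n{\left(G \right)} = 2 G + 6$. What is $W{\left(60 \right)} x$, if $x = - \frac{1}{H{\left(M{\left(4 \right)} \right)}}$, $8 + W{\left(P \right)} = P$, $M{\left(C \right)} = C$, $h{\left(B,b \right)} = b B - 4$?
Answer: $\frac{13}{4} \approx 3.25$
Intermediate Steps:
$n{\left(G \right)} = 6 + 2 G$
$h{\left(B,b \right)} = -4 + B b$ ($h{\left(B,b \right)} = B b - 4 = -4 + B b$)
$W{\left(P \right)} = -8 + P$
$H{\left(f \right)} = -16$ ($H{\left(f \right)} = -4 + \left(6 + 2 \cdot 0\right) \left(-2\right) = -4 + \left(6 + 0\right) \left(-2\right) = -4 + 6 \left(-2\right) = -4 - 12 = -16$)
$x = \frac{1}{16}$ ($x = - \frac{1}{-16} = \left(-1\right) \left(- \frac{1}{16}\right) = \frac{1}{16} \approx 0.0625$)
$W{\left(60 \right)} x = \left(-8 + 60\right) \frac{1}{16} = 52 \cdot \frac{1}{16} = \frac{13}{4}$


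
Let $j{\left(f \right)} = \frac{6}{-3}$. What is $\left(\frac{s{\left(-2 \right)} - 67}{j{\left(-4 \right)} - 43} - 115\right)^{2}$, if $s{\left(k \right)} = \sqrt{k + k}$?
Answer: $\frac{1739444}{135} + \frac{20432 i}{2025} \approx 12885.0 + 10.09 i$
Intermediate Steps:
$j{\left(f \right)} = -2$ ($j{\left(f \right)} = 6 \left(- \frac{1}{3}\right) = -2$)
$s{\left(k \right)} = \sqrt{2} \sqrt{k}$ ($s{\left(k \right)} = \sqrt{2 k} = \sqrt{2} \sqrt{k}$)
$\left(\frac{s{\left(-2 \right)} - 67}{j{\left(-4 \right)} - 43} - 115\right)^{2} = \left(\frac{\sqrt{2} \sqrt{-2} - 67}{-2 - 43} - 115\right)^{2} = \left(\frac{\sqrt{2} i \sqrt{2} - 67}{-45} - 115\right)^{2} = \left(\left(2 i - 67\right) \left(- \frac{1}{45}\right) - 115\right)^{2} = \left(\left(-67 + 2 i\right) \left(- \frac{1}{45}\right) - 115\right)^{2} = \left(\left(\frac{67}{45} - \frac{2 i}{45}\right) - 115\right)^{2} = \left(- \frac{5108}{45} - \frac{2 i}{45}\right)^{2}$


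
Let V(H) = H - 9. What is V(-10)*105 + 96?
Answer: -1899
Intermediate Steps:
V(H) = -9 + H
V(-10)*105 + 96 = (-9 - 10)*105 + 96 = -19*105 + 96 = -1995 + 96 = -1899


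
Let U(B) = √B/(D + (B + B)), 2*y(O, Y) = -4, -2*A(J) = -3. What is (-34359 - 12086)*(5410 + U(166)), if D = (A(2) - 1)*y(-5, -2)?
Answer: -251267450 - 46445*√166/331 ≈ -2.5127e+8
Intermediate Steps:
A(J) = 3/2 (A(J) = -½*(-3) = 3/2)
y(O, Y) = -2 (y(O, Y) = (½)*(-4) = -2)
D = -1 (D = (3/2 - 1)*(-2) = (½)*(-2) = -1)
U(B) = √B/(-1 + 2*B) (U(B) = √B/(-1 + (B + B)) = √B/(-1 + 2*B))
(-34359 - 12086)*(5410 + U(166)) = (-34359 - 12086)*(5410 + √166/(-1 + 2*166)) = -46445*(5410 + √166/(-1 + 332)) = -46445*(5410 + √166/331) = -251267450 - 46445*√166/331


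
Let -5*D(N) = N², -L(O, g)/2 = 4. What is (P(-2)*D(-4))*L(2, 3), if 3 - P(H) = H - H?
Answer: 384/5 ≈ 76.800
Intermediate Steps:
L(O, g) = -8 (L(O, g) = -2*4 = -8)
P(H) = 3 (P(H) = 3 - (H - H) = 3 - 1*0 = 3 + 0 = 3)
D(N) = -N²/5
(P(-2)*D(-4))*L(2, 3) = (3*(-⅕*(-4)²))*(-8) = (3*(-⅕*16))*(-8) = (3*(-16/5))*(-8) = -48/5*(-8) = 384/5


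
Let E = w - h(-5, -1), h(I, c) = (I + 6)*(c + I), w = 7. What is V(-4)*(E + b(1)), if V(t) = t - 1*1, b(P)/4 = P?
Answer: -85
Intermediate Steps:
b(P) = 4*P
h(I, c) = (6 + I)*(I + c)
V(t) = -1 + t (V(t) = t - 1 = -1 + t)
E = 13 (E = 7 - ((-5)**2 + 6*(-5) + 6*(-1) - 5*(-1)) = 7 - (25 - 30 - 6 + 5) = 7 - 1*(-6) = 7 + 6 = 13)
V(-4)*(E + b(1)) = (-1 - 4)*(13 + 4*1) = -5*(13 + 4) = -5*17 = -85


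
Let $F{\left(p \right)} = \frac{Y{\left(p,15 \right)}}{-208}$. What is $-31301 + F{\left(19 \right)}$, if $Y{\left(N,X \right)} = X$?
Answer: $- \frac{6510623}{208} \approx -31301.0$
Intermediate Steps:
$F{\left(p \right)} = - \frac{15}{208}$ ($F{\left(p \right)} = \frac{15}{-208} = 15 \left(- \frac{1}{208}\right) = - \frac{15}{208}$)
$-31301 + F{\left(19 \right)} = -31301 - \frac{15}{208} = - \frac{6510623}{208}$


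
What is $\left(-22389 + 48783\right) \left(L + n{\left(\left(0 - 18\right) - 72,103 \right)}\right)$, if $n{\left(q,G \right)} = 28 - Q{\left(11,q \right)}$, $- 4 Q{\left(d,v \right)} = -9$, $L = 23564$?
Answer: $\frac{1245255723}{2} \approx 6.2263 \cdot 10^{8}$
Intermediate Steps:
$Q{\left(d,v \right)} = \frac{9}{4}$ ($Q{\left(d,v \right)} = \left(- \frac{1}{4}\right) \left(-9\right) = \frac{9}{4}$)
$n{\left(q,G \right)} = \frac{103}{4}$ ($n{\left(q,G \right)} = 28 - \frac{9}{4} = \frac{103}{4}$)
$\left(-22389 + 48783\right) \left(L + n{\left(\left(0 - 18\right) - 72,103 \right)}\right) = \left(-22389 + 48783\right) \left(23564 + \frac{103}{4}\right) = 26394 \cdot \frac{94359}{4} = \frac{1245255723}{2}$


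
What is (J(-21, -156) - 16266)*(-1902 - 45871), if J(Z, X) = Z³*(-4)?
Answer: -992627394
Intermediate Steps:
J(Z, X) = -4*Z³
(J(-21, -156) - 16266)*(-1902 - 45871) = (-4*(-21)³ - 16266)*(-1902 - 45871) = (-4*(-9261) - 16266)*(-47773) = (37044 - 16266)*(-47773) = 20778*(-47773) = -992627394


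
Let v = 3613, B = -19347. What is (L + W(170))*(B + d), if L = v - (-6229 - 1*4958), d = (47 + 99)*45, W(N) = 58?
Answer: -189840666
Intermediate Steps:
d = 6570 (d = 146*45 = 6570)
L = 14800 (L = 3613 - (-6229 - 1*4958) = 3613 - (-6229 - 4958) = 3613 - 1*(-11187) = 3613 + 11187 = 14800)
(L + W(170))*(B + d) = (14800 + 58)*(-19347 + 6570) = 14858*(-12777) = -189840666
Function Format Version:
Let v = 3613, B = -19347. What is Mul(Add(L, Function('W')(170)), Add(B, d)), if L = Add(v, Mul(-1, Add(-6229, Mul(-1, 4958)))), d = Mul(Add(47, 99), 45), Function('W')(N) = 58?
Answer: -189840666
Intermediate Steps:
d = 6570 (d = Mul(146, 45) = 6570)
L = 14800 (L = Add(3613, Mul(-1, Add(-6229, Mul(-1, 4958)))) = Add(3613, Mul(-1, Add(-6229, -4958))) = Add(3613, Mul(-1, -11187)) = Add(3613, 11187) = 14800)
Mul(Add(L, Function('W')(170)), Add(B, d)) = Mul(Add(14800, 58), Add(-19347, 6570)) = Mul(14858, -12777) = -189840666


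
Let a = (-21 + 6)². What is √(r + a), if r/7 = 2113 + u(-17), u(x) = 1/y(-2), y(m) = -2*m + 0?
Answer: √60071/2 ≈ 122.55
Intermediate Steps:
y(m) = -2*m
u(x) = ¼ (u(x) = 1/(-2*(-2)) = 1/4 = ¼)
a = 225 (a = (-15)² = 225)
r = 59171/4 (r = 7*(2113 + ¼) = 7*(8453/4) = 59171/4 ≈ 14793.)
√(r + a) = √(59171/4 + 225) = √(60071/4) = √60071/2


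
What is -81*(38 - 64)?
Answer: 2106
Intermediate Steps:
-81*(38 - 64) = -81*(-26) = 2106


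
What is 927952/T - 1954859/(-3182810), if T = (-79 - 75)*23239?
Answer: 2021283106617/5695329762430 ≈ 0.35490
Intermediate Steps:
T = -3578806 (T = -154*23239 = -3578806)
927952/T - 1954859/(-3182810) = 927952/(-3578806) - 1954859/(-3182810) = 927952*(-1/3578806) - 1954859*(-1/3182810) = -463976/1789403 + 1954859/3182810 = 2021283106617/5695329762430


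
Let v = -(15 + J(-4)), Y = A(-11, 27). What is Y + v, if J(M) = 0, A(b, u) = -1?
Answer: -16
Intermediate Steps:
Y = -1
v = -15 (v = -(15 + 0) = -1*15 = -15)
Y + v = -1 - 15 = -16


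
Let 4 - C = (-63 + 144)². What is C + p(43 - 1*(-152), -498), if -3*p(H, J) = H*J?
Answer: 25813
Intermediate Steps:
C = -6557 (C = 4 - (-63 + 144)² = 4 - 1*81² = 4 - 1*6561 = 4 - 6561 = -6557)
p(H, J) = -H*J/3
C + p(43 - 1*(-152), -498) = -6557 - ⅓*(43 - 1*(-152))*(-498) = -6557 - ⅓*(43 + 152)*(-498) = -6557 - ⅓*195*(-498) = -6557 + 32370 = 25813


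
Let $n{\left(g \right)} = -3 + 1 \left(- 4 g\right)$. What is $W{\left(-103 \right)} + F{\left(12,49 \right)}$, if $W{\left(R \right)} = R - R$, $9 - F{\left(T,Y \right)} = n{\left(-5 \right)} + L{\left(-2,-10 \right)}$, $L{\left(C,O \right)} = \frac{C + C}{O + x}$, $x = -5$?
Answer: $- \frac{124}{15} \approx -8.2667$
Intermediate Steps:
$L{\left(C,O \right)} = \frac{2 C}{-5 + O}$ ($L{\left(C,O \right)} = \frac{C + C}{O - 5} = \frac{2 C}{-5 + O}$)
$n{\left(g \right)} = -3 - 4 g$
$F{\left(T,Y \right)} = - \frac{124}{15}$ ($F{\left(T,Y \right)} = 9 - \left(\left(-3 - -20\right) + 2 \left(-2\right) \frac{1}{-5 - 10}\right) = 9 - \left(\left(-3 + 20\right) + 2 \left(-2\right) \frac{1}{-15}\right) = 9 - \left(17 + 2 \left(-2\right) \left(- \frac{1}{15}\right)\right) = 9 - \left(17 + \frac{4}{15}\right) = 9 - \frac{259}{15} = - \frac{124}{15}$)
$W{\left(R \right)} = 0$
$W{\left(-103 \right)} + F{\left(12,49 \right)} = 0 - \frac{124}{15} = - \frac{124}{15}$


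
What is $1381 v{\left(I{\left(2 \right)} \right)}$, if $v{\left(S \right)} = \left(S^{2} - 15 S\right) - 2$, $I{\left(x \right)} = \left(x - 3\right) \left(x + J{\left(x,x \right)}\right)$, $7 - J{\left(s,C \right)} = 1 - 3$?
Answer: $392204$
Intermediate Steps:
$J{\left(s,C \right)} = 9$ ($J{\left(s,C \right)} = 7 - \left(1 - 3\right) = 7 - -2 = 7 + 2 = 9$)
$I{\left(x \right)} = \left(-3 + x\right) \left(9 + x\right)$ ($I{\left(x \right)} = \left(x - 3\right) \left(x + 9\right) = \left(-3 + x\right) \left(9 + x\right)$)
$v{\left(S \right)} = -2 + S^{2} - 15 S$
$1381 v{\left(I{\left(2 \right)} \right)} = 1381 \left(-2 + \left(-27 + 2^{2} + 6 \cdot 2\right)^{2} - 15 \left(-27 + 2^{2} + 6 \cdot 2\right)\right) = 1381 \left(-2 + \left(-27 + 4 + 12\right)^{2} - 15 \left(-27 + 4 + 12\right)\right) = 1381 \left(-2 + \left(-11\right)^{2} - -165\right) = 1381 \left(-2 + 121 + 165\right) = 1381 \cdot 284 = 392204$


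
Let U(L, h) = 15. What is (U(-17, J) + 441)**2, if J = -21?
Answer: 207936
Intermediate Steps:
(U(-17, J) + 441)**2 = (15 + 441)**2 = 456**2 = 207936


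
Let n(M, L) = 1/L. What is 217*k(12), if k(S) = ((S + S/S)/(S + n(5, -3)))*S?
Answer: 14508/5 ≈ 2901.6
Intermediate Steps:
k(S) = S*(1 + S)/(-1/3 + S) (k(S) = ((S + S/S)/(S + 1/(-3)))*S = ((S + 1)/(S - 1/3))*S = ((1 + S)/(-1/3 + S))*S = S*(1 + S)/(-1/3 + S))
217*k(12) = 217*(3*12*(1 + 12)/(-1 + 3*12)) = 217*(3*12*13/(-1 + 36)) = 217*(3*12*13/35) = 217*(3*12*(1/35)*13) = 217*(468/35) = 14508/5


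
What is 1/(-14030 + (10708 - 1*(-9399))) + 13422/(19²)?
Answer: 81565855/2193797 ≈ 37.180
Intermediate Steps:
1/(-14030 + (10708 - 1*(-9399))) + 13422/(19²) = 1/(-14030 + (10708 + 9399)) + 13422/361 = 1/(-14030 + 20107) + 13422*(1/361) = 1/6077 + 13422/361 = 81565855/2193797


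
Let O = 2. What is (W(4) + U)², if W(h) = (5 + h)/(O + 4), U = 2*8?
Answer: 1225/4 ≈ 306.25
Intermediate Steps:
U = 16
W(h) = ⅚ + h/6 (W(h) = (5 + h)/(2 + 4) = (5 + h)/6 = (5 + h)*(⅙) = ⅚ + h/6)
(W(4) + U)² = ((⅚ + (⅙)*4) + 16)² = ((⅚ + ⅔) + 16)² = (3/2 + 16)² = (35/2)² = 1225/4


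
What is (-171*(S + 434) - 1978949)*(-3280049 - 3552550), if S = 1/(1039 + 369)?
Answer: 19752043928951325/1408 ≈ 1.4028e+13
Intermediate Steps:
S = 1/1408 ≈ 0.00071023
(-171*(S + 434) - 1978949)*(-3280049 - 3552550) = (-171*(1/1408 + 434) - 1978949)*(-3280049 - 3552550) = (-171*611073/1408 - 1978949)*(-6832599) = (-104493483/1408 - 1978949)*(-6832599) = -2890853675/1408*(-6832599) = 19752043928951325/1408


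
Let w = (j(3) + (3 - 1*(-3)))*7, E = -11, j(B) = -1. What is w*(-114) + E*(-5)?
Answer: -3935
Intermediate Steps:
w = 35 (w = (-1 + (3 - 1*(-3)))*7 = (-1 + (3 + 3))*7 = (-1 + 6)*7 = 5*7 = 35)
w*(-114) + E*(-5) = 35*(-114) - 11*(-5) = -3990 + 55 = -3935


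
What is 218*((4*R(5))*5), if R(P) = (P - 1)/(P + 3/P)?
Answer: 21800/7 ≈ 3114.3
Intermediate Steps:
R(P) = (-1 + P)/(P + 3/P)
218*((4*R(5))*5) = 218*((4*(5*(-1 + 5)/(3 + 5**2)))*5) = 218*((4*(5*4/(3 + 25)))*5) = 218*((4*(5*4/28))*5) = 218*((4*(5*(1/28)*4))*5) = 218*((4*(5/7))*5) = 218*((20/7)*5) = 218*(100/7) = 21800/7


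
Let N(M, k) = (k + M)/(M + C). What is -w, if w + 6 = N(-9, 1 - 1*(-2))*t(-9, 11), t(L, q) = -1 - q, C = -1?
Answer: 66/5 ≈ 13.200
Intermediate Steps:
N(M, k) = (M + k)/(-1 + M) (N(M, k) = (k + M)/(M - 1) = (M + k)/(-1 + M))
w = -66/5 (w = -6 + ((-9 + (1 - 1*(-2)))/(-1 - 9))*(-1 - 1*11) = -6 + ((-9 + (1 + 2))/(-10))*(-1 - 11) = -6 - (-9 + 3)/10*(-12) = -6 - ⅒*(-6)*(-12) = -6 + (⅗)*(-12) = -6 - 36/5 = -66/5 ≈ -13.200)
-w = -1*(-66/5) = 66/5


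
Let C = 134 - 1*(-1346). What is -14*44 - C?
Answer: -2096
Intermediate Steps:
C = 1480 (C = 134 + 1346 = 1480)
-14*44 - C = -14*44 - 1*1480 = -616 - 1480 = -2096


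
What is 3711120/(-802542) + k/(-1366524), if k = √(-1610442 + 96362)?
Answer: -618520/133757 - I*√94630/341631 ≈ -4.6242 - 0.00090044*I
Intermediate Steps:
k = 4*I*√94630 (k = √(-1514080) = 4*I*√94630 ≈ 1230.5*I)
3711120/(-802542) + k/(-1366524) = 3711120/(-802542) + (4*I*√94630)/(-1366524) = 3711120*(-1/802542) + (4*I*√94630)*(-1/1366524) = -618520/133757 - I*√94630/341631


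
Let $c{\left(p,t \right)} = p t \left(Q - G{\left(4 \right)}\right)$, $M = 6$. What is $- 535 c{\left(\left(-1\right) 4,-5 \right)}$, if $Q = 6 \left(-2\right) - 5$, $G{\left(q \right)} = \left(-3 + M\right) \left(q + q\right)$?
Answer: $438700$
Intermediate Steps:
$G{\left(q \right)} = 6 q$ ($G{\left(q \right)} = \left(-3 + 6\right) \left(q + q\right) = 3 \cdot 2 q = 6 q$)
$Q = -17$ ($Q = -12 - 5 = -17$)
$c{\left(p,t \right)} = - 41 p t$ ($c{\left(p,t \right)} = p t \left(-17 - 6 \cdot 4\right) = p t \left(-17 - 24\right) = p t \left(-41\right) = - 41 p t$)
$- 535 c{\left(\left(-1\right) 4,-5 \right)} = - 535 \left(\left(-41\right) \left(\left(-1\right) 4\right) \left(-5\right)\right) = - 535 \left(\left(-41\right) \left(-4\right) \left(-5\right)\right) = \left(-535\right) \left(-820\right) = 438700$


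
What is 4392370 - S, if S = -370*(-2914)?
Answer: 3314190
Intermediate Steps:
S = 1078180
4392370 - S = 4392370 - 1*1078180 = 4392370 - 1078180 = 3314190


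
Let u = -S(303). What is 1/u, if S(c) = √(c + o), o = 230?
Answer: -√533/533 ≈ -0.043315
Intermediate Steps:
S(c) = √(230 + c) (S(c) = √(c + 230) = √(230 + c))
u = -√533 (u = -√(230 + 303) = -√533 ≈ -23.087)
1/u = 1/(-√533) = -√533/533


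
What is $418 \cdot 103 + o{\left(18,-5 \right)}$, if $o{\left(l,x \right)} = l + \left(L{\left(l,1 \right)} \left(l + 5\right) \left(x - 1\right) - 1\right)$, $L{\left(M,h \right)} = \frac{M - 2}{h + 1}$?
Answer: $41967$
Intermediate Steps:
$L{\left(M,h \right)} = \frac{-2 + M}{1 + h}$
$o{\left(l,x \right)} = -1 + l + \left(-1 + x\right) \left(-1 + \frac{l}{2}\right) \left(5 + l\right)$ ($o{\left(l,x \right)} = l + \left(\frac{-2 + l}{1 + 1} \left(l + 5\right) \left(x - 1\right) - 1\right) = l + \left(\frac{-2 + l}{2} \left(5 + l\right) \left(-1 + x\right) - 1\right) = l + \left(\frac{-2 + l}{2} \left(-1 + x\right) \left(5 + l\right) - 1\right) = l + \left(\left(-1 + \frac{l}{2}\right) \left(-1 + x\right) \left(5 + l\right) - 1\right) = l + \left(\left(-1 + x\right) \left(-1 + \frac{l}{2}\right) \left(5 + l\right) - 1\right) = l + \left(-1 + \left(-1 + x\right) \left(-1 + \frac{l}{2}\right) \left(5 + l\right)\right) = -1 + l + \left(-1 + x\right) \left(-1 + \frac{l}{2}\right) \left(5 + l\right)$)
$418 \cdot 103 + o{\left(18,-5 \right)} = 418 \cdot 103 + \left(4 - -25 - 9 - \frac{18^{2}}{2} + \frac{1}{2} \left(-5\right) 18^{2} + \frac{3}{2} \cdot 18 \left(-5\right)\right) = 43054 + \left(4 + 25 - 9 - 162 + \frac{1}{2} \left(-5\right) 324 - 135\right) = 43054 - 1087 = 41967$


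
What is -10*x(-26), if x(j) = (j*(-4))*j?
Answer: 27040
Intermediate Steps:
x(j) = -4*j**2 (x(j) = (-4*j)*j = -4*j**2)
-10*x(-26) = -(-40)*(-26)**2 = -(-40)*676 = -10*(-2704) = 27040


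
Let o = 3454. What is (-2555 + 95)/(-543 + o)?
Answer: -60/71 ≈ -0.84507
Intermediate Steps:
(-2555 + 95)/(-543 + o) = (-2555 + 95)/(-543 + 3454) = -2460/2911 = -2460*1/2911 = -60/71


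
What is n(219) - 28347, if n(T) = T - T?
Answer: -28347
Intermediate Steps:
n(T) = 0
n(219) - 28347 = 0 - 28347 = -28347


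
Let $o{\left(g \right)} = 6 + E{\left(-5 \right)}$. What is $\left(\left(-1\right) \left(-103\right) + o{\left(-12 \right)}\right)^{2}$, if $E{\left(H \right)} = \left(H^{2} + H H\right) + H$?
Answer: $23716$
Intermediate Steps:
$E{\left(H \right)} = H + 2 H^{2}$ ($E{\left(H \right)} = \left(H^{2} + H^{2}\right) + H = 2 H^{2} + H = H + 2 H^{2}$)
$o{\left(g \right)} = 51$ ($o{\left(g \right)} = 6 - 5 \left(1 + 2 \left(-5\right)\right) = 6 - 5 \left(1 - 10\right) = 6 - -45 = 6 + 45 = 51$)
$\left(\left(-1\right) \left(-103\right) + o{\left(-12 \right)}\right)^{2} = \left(\left(-1\right) \left(-103\right) + 51\right)^{2} = \left(103 + 51\right)^{2} = 154^{2} = 23716$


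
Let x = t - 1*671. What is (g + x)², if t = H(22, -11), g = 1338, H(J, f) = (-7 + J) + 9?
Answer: 477481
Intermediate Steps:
H(J, f) = 2 + J
t = 24 (t = 2 + 22 = 24)
x = -647 (x = 24 - 1*671 = 24 - 671 = -647)
(g + x)² = (1338 - 647)² = 691² = 477481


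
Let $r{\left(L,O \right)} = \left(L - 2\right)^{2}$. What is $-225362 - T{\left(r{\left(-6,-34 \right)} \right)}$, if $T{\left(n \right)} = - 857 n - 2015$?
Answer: $-168499$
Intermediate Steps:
$r{\left(L,O \right)} = \left(-2 + L\right)^{2}$
$T{\left(n \right)} = -2015 - 857 n$
$-225362 - T{\left(r{\left(-6,-34 \right)} \right)} = -225362 - \left(-2015 - 857 \left(-2 - 6\right)^{2}\right) = -225362 - \left(-2015 - 857 \left(-8\right)^{2}\right) = -225362 - \left(-2015 - 54848\right) = -225362 - -56863 = -225362 + 56863 = -168499$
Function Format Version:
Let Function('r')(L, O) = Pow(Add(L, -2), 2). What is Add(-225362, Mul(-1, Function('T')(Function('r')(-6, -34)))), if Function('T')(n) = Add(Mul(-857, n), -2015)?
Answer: -168499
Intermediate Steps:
Function('r')(L, O) = Pow(Add(-2, L), 2)
Function('T')(n) = Add(-2015, Mul(-857, n))
Add(-225362, Mul(-1, Function('T')(Function('r')(-6, -34)))) = Add(-225362, Mul(-1, Add(-2015, Mul(-857, Pow(Add(-2, -6), 2))))) = Add(-225362, Mul(-1, Add(-2015, Mul(-857, Pow(-8, 2))))) = Add(-225362, Mul(-1, Add(-2015, Mul(-857, 64)))) = Add(-225362, Mul(-1, Add(-2015, -54848))) = Add(-225362, Mul(-1, -56863)) = Add(-225362, 56863) = -168499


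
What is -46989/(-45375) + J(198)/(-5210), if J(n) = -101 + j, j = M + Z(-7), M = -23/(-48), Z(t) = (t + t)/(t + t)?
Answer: 797851033/756492000 ≈ 1.0547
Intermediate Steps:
Z(t) = 1 (Z(t) = (2*t)/((2*t)) = (2*t)*(1/(2*t)) = 1)
M = 23/48 (M = -23*(-1/48) = 23/48 ≈ 0.47917)
j = 71/48 (j = 23/48 + 1 = 71/48 ≈ 1.4792)
J(n) = -4777/48 (J(n) = -101 + 71/48 = -4777/48)
-46989/(-45375) + J(198)/(-5210) = -46989/(-45375) - 4777/48/(-5210) = -46989*(-1/45375) - 4777/48*(-1/5210) = 15663/15125 + 4777/250080 = 797851033/756492000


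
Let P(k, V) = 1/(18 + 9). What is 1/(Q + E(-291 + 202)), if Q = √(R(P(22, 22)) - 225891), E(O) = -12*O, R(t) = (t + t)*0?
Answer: -I/(-1068*I + 3*√25099) ≈ 0.00078155 - 0.0003478*I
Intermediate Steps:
P(k, V) = 1/27
R(t) = 0 (R(t) = (2*t)*0 = 0)
Q = 3*I*√25099 (Q = √(0 - 225891) = √(-225891) = 3*I*√25099 ≈ 475.28*I)
1/(Q + E(-291 + 202)) = 1/(3*I*√25099 - 12*(-291 + 202)) = 1/(3*I*√25099 - 12*(-89)) = 1/(3*I*√25099 + 1068) = 1/(1068 + 3*I*√25099)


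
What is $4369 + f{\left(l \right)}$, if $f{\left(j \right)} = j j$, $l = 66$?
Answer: $8725$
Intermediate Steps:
$f{\left(j \right)} = j^{2}$
$4369 + f{\left(l \right)} = 4369 + 66^{2} = 4369 + 4356 = 8725$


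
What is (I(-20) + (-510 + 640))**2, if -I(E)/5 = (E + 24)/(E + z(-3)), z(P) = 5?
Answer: 155236/9 ≈ 17248.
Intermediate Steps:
I(E) = -5*(24 + E)/(5 + E) (I(E) = -5*(E + 24)/(E + 5) = -5*(24 + E)/(5 + E))
(I(-20) + (-510 + 640))**2 = (5*(-24 - 1*(-20))/(5 - 20) + (-510 + 640))**2 = (5*(-24 + 20)/(-15) + 130)**2 = (5*(-1/15)*(-4) + 130)**2 = (4/3 + 130)**2 = (394/3)**2 = 155236/9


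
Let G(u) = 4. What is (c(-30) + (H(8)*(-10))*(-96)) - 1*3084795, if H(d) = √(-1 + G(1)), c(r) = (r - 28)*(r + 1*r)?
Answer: -3081315 + 960*√3 ≈ -3.0797e+6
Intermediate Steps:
c(r) = 2*r*(-28 + r) (c(r) = (-28 + r)*(r + r) = (-28 + r)*(2*r) = 2*r*(-28 + r))
H(d) = √3 (H(d) = √(-1 + 4) = √3)
(c(-30) + (H(8)*(-10))*(-96)) - 1*3084795 = (2*(-30)*(-28 - 30) + (√3*(-10))*(-96)) - 1*3084795 = (2*(-30)*(-58) - 10*√3*(-96)) - 3084795 = (3480 + 960*√3) - 3084795 = -3081315 + 960*√3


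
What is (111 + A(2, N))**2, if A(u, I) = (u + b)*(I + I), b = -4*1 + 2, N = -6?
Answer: 12321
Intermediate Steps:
b = -2 (b = -4 + 2 = -2)
A(u, I) = 2*I*(-2 + u) (A(u, I) = (u - 2)*(I + I) = (-2 + u)*(2*I) = 2*I*(-2 + u))
(111 + A(2, N))**2 = (111 + 2*(-6)*(-2 + 2))**2 = (111 + 2*(-6)*0)**2 = (111 + 0)**2 = 111**2 = 12321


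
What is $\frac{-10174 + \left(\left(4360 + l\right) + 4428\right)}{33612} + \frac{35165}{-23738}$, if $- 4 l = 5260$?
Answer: $- \frac{47926243}{30687756} \approx -1.5617$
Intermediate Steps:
$l = -1315$ ($l = \left(- \frac{1}{4}\right) 5260 = -1315$)
$\frac{-10174 + \left(\left(4360 + l\right) + 4428\right)}{33612} + \frac{35165}{-23738} = \frac{-10174 + \left(\left(4360 - 1315\right) + 4428\right)}{33612} + \frac{35165}{-23738} = \left(-10174 + \left(3045 + 4428\right)\right) \frac{1}{33612} + 35165 \left(- \frac{1}{23738}\right) = \left(-10174 + 7473\right) \frac{1}{33612} - \frac{2705}{1826} = \left(-2701\right) \frac{1}{33612} - \frac{2705}{1826} = - \frac{2701}{33612} - \frac{2705}{1826} = - \frac{47926243}{30687756}$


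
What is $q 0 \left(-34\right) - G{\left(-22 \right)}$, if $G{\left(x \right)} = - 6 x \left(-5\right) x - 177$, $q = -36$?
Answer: $-14343$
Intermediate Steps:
$G{\left(x \right)} = -177 + 30 x^{2}$ ($G{\left(x \right)} = 30 x x - 177 = 30 x^{2} - 177 = -177 + 30 x^{2}$)
$q 0 \left(-34\right) - G{\left(-22 \right)} = \left(-36\right) 0 \left(-34\right) - \left(-177 + 30 \left(-22\right)^{2}\right) = 0 \left(-34\right) - \left(-177 + 30 \cdot 484\right) = 0 - \left(-177 + 14520\right) = 0 - 14343 = -14343$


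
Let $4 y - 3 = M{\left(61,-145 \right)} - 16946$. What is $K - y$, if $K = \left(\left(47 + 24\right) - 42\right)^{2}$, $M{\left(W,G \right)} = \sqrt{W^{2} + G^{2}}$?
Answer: $\frac{20307}{4} - \frac{\sqrt{24746}}{4} \approx 5037.4$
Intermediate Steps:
$M{\left(W,G \right)} = \sqrt{G^{2} + W^{2}}$
$y = - \frac{16943}{4} + \frac{\sqrt{24746}}{4}$ ($y = \frac{3}{4} + \frac{\sqrt{\left(-145\right)^{2} + 61^{2}} - 16946}{4} = \frac{3}{4} + \frac{\sqrt{21025 + 3721} - 16946}{4} = \frac{3}{4} + \frac{\sqrt{24746} - 16946}{4} = \frac{3}{4} + \frac{-16946 + \sqrt{24746}}{4} = \frac{3}{4} - \left(\frac{8473}{2} - \frac{\sqrt{24746}}{4}\right) = - \frac{16943}{4} + \frac{\sqrt{24746}}{4} \approx -4196.4$)
$K = 841$ ($K = \left(71 - 42\right)^{2} = 29^{2} = 841$)
$K - y = 841 - \left(- \frac{16943}{4} + \frac{\sqrt{24746}}{4}\right) = 841 + \left(\frac{16943}{4} - \frac{\sqrt{24746}}{4}\right) = \frac{20307}{4} - \frac{\sqrt{24746}}{4}$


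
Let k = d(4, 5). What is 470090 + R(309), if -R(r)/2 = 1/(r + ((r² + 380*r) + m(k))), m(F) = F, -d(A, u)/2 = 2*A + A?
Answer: 50108303369/106593 ≈ 4.7009e+5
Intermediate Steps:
d(A, u) = -6*A (d(A, u) = -2*(2*A + A) = -6*A)
k = -24 (k = -6*4 = -24)
R(r) = -2/(-24 + r² + 381*r) (R(r) = -2/(r + ((r² + 380*r) - 24)) = -2/(r + (-24 + r² + 380*r)) = -2/(-24 + r² + 381*r))
470090 + R(309) = 470090 - 2/(-24 + 309² + 381*309) = 470090 - 2/(-24 + 95481 + 117729) = 470090 - 2/213186 = 470090 - 2*1/213186 = 470090 - 1/106593 = 50108303369/106593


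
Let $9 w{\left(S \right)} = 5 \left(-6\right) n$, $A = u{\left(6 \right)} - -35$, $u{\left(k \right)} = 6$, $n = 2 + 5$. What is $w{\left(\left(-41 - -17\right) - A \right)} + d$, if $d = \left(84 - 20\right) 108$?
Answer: $\frac{20666}{3} \approx 6888.7$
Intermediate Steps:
$n = 7$
$A = 41$ ($A = 6 - -35 = 6 + 35 = 41$)
$d = 6912$ ($d = 64 \cdot 108 = 6912$)
$w{\left(S \right)} = - \frac{70}{3}$ ($w{\left(S \right)} = \frac{5 \left(-6\right) 7}{9} = \frac{\left(-30\right) 7}{9} = \frac{1}{9} \left(-210\right) = - \frac{70}{3}$)
$w{\left(\left(-41 - -17\right) - A \right)} + d = - \frac{70}{3} + 6912 = \frac{20666}{3}$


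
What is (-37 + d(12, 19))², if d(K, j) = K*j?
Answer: 36481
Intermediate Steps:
(-37 + d(12, 19))² = (-37 + 12*19)² = (-37 + 228)² = 191² = 36481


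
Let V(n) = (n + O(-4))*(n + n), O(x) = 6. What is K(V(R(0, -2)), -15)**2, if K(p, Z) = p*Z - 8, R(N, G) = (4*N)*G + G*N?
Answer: 64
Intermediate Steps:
R(N, G) = 5*G*N (R(N, G) = 4*G*N + G*N = 5*G*N)
V(n) = 2*n*(6 + n) (V(n) = (n + 6)*(n + n) = (6 + n)*(2*n) = 2*n*(6 + n))
K(p, Z) = -8 + Z*p (K(p, Z) = Z*p - 8 = -8 + Z*p)
K(V(R(0, -2)), -15)**2 = (-8 - 30*5*(-2)*0*(6 + 5*(-2)*0))**2 = (-8 - 30*0*(6 + 0))**2 = (-8 - 30*0*6)**2 = (-8 - 15*0)**2 = (-8 + 0)**2 = (-8)**2 = 64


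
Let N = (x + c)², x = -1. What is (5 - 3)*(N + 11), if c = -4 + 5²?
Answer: 822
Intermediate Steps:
c = 21 (c = -4 + 25 = 21)
N = 400 (N = (-1 + 21)² = 20² = 400)
(5 - 3)*(N + 11) = (5 - 3)*(400 + 11) = 2*411 = 822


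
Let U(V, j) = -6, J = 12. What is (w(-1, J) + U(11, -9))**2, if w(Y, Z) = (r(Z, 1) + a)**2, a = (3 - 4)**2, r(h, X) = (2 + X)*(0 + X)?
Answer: 100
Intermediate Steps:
r(h, X) = X*(2 + X) (r(h, X) = (2 + X)*X = X*(2 + X))
a = 1 (a = (-1)**2 = 1)
w(Y, Z) = 16 (w(Y, Z) = (1*(2 + 1) + 1)**2 = (1*3 + 1)**2 = (3 + 1)**2 = 4**2 = 16)
(w(-1, J) + U(11, -9))**2 = (16 - 6)**2 = 10**2 = 100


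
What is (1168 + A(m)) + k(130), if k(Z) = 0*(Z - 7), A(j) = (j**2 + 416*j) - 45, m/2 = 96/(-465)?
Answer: 22857451/24025 ≈ 951.40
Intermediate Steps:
m = -64/155 (m = 2*(96/(-465)) = 2*(96*(-1/465)) = 2*(-32/155) = -64/155 ≈ -0.41290)
A(j) = -45 + j**2 + 416*j
k(Z) = 0 (k(Z) = 0*(-7 + Z) = 0)
(1168 + A(m)) + k(130) = (1168 + (-45 + (-64/155)**2 + 416*(-64/155))) + 0 = (1168 + (-45 + 4096/24025 - 26624/155)) + 0 = (1168 - 5203749/24025) + 0 = 22857451/24025 + 0 = 22857451/24025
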